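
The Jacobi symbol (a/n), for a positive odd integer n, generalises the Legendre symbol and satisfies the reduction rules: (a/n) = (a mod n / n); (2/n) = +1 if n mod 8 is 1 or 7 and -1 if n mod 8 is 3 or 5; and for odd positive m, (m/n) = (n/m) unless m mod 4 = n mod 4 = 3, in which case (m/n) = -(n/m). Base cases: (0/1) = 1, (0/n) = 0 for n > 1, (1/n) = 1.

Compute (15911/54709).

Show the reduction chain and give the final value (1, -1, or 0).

reciprocity: (15911/54709) = +1·(54709/15911) since 15911 mod 4 = 3, 54709 mod 4 = 1; sign now +1
(54709/15911) = (6976/15911)   [reduce mod 15911]
6976 = 2^6·109; (2/15911) = +1 since 15911 mod 8 = 7, so (6976/15911) = (+1)^6·(109/15911); sign now +1
reciprocity: (109/15911) = +1·(15911/109) since 109 mod 4 = 1, 15911 mod 4 = 3; sign now +1
(15911/109) = (106/109)   [reduce mod 109]
106 = 2^1·53; (2/109) = -1 since 109 mod 8 = 5, so (106/109) = (-1)^1·(53/109); sign now -1
reciprocity: (53/109) = +1·(109/53) since 53 mod 4 = 1, 109 mod 4 = 1; sign now -1
(109/53) = (3/53)   [reduce mod 53]
reciprocity: (3/53) = +1·(53/3) since 3 mod 4 = 3, 53 mod 4 = 1; sign now -1
(53/3) = (2/3)   [reduce mod 3]
2 = 2^1·1; (2/3) = -1 since 3 mod 8 = 3, so (2/3) = (-1)^1·(1/3); sign now +1
(1/3) = 1; final value = sign = +1

1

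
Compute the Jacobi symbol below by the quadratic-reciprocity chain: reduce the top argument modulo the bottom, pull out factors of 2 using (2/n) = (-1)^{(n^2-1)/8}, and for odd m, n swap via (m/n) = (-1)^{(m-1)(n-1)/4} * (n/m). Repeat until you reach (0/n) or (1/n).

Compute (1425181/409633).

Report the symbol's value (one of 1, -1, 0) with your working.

(1425181/409633): 1425181 mod 409633 = 196282, so (1425181/409633) = (196282/409633)
factor out 2^1: 196282 = 2^1·98141; with 409633 mod 8 = 1, (2/409633) = +1; sign now +1; continue with (98141/409633)
flip (98141/409633) -> (409633/98141): both odd, 98141 mod 4 = 1, 409633 mod 4 = 1, so the flip contributes +1; sign now +1
(409633/98141): 409633 mod 98141 = 17069, so (409633/98141) = (17069/98141)
flip (17069/98141) -> (98141/17069): both odd, 17069 mod 4 = 1, 98141 mod 4 = 1, so the flip contributes +1; sign now +1
(98141/17069): 98141 mod 17069 = 12796, so (98141/17069) = (12796/17069)
factor out 2^2: 12796 = 2^2·3199; with 17069 mod 8 = 5, (2/17069) = -1; sign now +1; continue with (3199/17069)
flip (3199/17069) -> (17069/3199): both odd, 3199 mod 4 = 3, 17069 mod 4 = 1, so the flip contributes +1; sign now +1
(17069/3199): 17069 mod 3199 = 1074, so (17069/3199) = (1074/3199)
factor out 2^1: 1074 = 2^1·537; with 3199 mod 8 = 7, (2/3199) = +1; sign now +1; continue with (537/3199)
flip (537/3199) -> (3199/537): both odd, 537 mod 4 = 1, 3199 mod 4 = 3, so the flip contributes +1; sign now +1
(3199/537): 3199 mod 537 = 514, so (3199/537) = (514/537)
factor out 2^1: 514 = 2^1·257; with 537 mod 8 = 1, (2/537) = +1; sign now +1; continue with (257/537)
flip (257/537) -> (537/257): both odd, 257 mod 4 = 1, 537 mod 4 = 1, so the flip contributes +1; sign now +1
(537/257): 537 mod 257 = 23, so (537/257) = (23/257)
flip (23/257) -> (257/23): both odd, 23 mod 4 = 3, 257 mod 4 = 1, so the flip contributes +1; sign now +1
(257/23): 257 mod 23 = 4, so (257/23) = (4/23)
factor out 2^2: 4 = 2^2·1; with 23 mod 8 = 7, (2/23) = +1; sign now +1; continue with (1/23)
reached (1/23) = 1, so the symbol is +1

1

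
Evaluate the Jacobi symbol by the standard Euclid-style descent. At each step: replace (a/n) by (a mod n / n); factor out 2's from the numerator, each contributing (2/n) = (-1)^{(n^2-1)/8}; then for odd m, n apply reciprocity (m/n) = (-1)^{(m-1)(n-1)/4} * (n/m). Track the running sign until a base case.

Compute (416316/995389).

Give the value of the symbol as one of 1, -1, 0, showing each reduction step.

factor out 2^2: 416316 = 2^2·104079; with 995389 mod 8 = 5, (2/995389) = -1; sign now +1; continue with (104079/995389)
flip (104079/995389) -> (995389/104079): both odd, 104079 mod 4 = 3, 995389 mod 4 = 1, so the flip contributes +1; sign now +1
(995389/104079): 995389 mod 104079 = 58678, so (995389/104079) = (58678/104079)
factor out 2^1: 58678 = 2^1·29339; with 104079 mod 8 = 7, (2/104079) = +1; sign now +1; continue with (29339/104079)
flip (29339/104079) -> (104079/29339): both odd, 29339 mod 4 = 3, 104079 mod 4 = 3, so the flip contributes -1; sign now -1
(104079/29339): 104079 mod 29339 = 16062, so (104079/29339) = (16062/29339)
factor out 2^1: 16062 = 2^1·8031; with 29339 mod 8 = 3, (2/29339) = -1; sign now +1; continue with (8031/29339)
flip (8031/29339) -> (29339/8031): both odd, 8031 mod 4 = 3, 29339 mod 4 = 3, so the flip contributes -1; sign now -1
(29339/8031): 29339 mod 8031 = 5246, so (29339/8031) = (5246/8031)
factor out 2^1: 5246 = 2^1·2623; with 8031 mod 8 = 7, (2/8031) = +1; sign now -1; continue with (2623/8031)
flip (2623/8031) -> (8031/2623): both odd, 2623 mod 4 = 3, 8031 mod 4 = 3, so the flip contributes -1; sign now +1
(8031/2623): 8031 mod 2623 = 162, so (8031/2623) = (162/2623)
factor out 2^1: 162 = 2^1·81; with 2623 mod 8 = 7, (2/2623) = +1; sign now +1; continue with (81/2623)
flip (81/2623) -> (2623/81): both odd, 81 mod 4 = 1, 2623 mod 4 = 3, so the flip contributes +1; sign now +1
(2623/81): 2623 mod 81 = 31, so (2623/81) = (31/81)
flip (31/81) -> (81/31): both odd, 31 mod 4 = 3, 81 mod 4 = 1, so the flip contributes +1; sign now +1
(81/31): 81 mod 31 = 19, so (81/31) = (19/31)
flip (19/31) -> (31/19): both odd, 19 mod 4 = 3, 31 mod 4 = 3, so the flip contributes -1; sign now -1
(31/19): 31 mod 19 = 12, so (31/19) = (12/19)
factor out 2^2: 12 = 2^2·3; with 19 mod 8 = 3, (2/19) = -1; sign now -1; continue with (3/19)
flip (3/19) -> (19/3): both odd, 3 mod 4 = 3, 19 mod 4 = 3, so the flip contributes -1; sign now +1
(19/3): 19 mod 3 = 1, so (19/3) = (1/3)
reached (1/3) = 1, so the symbol is +1

1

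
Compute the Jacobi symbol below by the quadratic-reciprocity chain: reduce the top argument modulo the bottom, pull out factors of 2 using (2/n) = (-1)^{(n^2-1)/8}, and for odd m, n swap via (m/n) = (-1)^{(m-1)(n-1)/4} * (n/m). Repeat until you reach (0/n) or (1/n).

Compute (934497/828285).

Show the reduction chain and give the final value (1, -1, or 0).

0

(934497/828285): 934497 mod 828285 = 106212, so (934497/828285) = (106212/828285)
factor out 2^2: 106212 = 2^2·26553; with 828285 mod 8 = 5, (2/828285) = -1; sign now +1; continue with (26553/828285)
flip (26553/828285) -> (828285/26553): both odd, 26553 mod 4 = 1, 828285 mod 4 = 1, so the flip contributes +1; sign now +1
(828285/26553): 828285 mod 26553 = 5142, so (828285/26553) = (5142/26553)
factor out 2^1: 5142 = 2^1·2571; with 26553 mod 8 = 1, (2/26553) = +1; sign now +1; continue with (2571/26553)
flip (2571/26553) -> (26553/2571): both odd, 2571 mod 4 = 3, 26553 mod 4 = 1, so the flip contributes +1; sign now +1
(26553/2571): 26553 mod 2571 = 843, so (26553/2571) = (843/2571)
flip (843/2571) -> (2571/843): both odd, 843 mod 4 = 3, 2571 mod 4 = 3, so the flip contributes -1; sign now -1
(2571/843): 2571 mod 843 = 42, so (2571/843) = (42/843)
factor out 2^1: 42 = 2^1·21; with 843 mod 8 = 3, (2/843) = -1; sign now +1; continue with (21/843)
flip (21/843) -> (843/21): both odd, 21 mod 4 = 1, 843 mod 4 = 3, so the flip contributes +1; sign now +1
(843/21): 843 mod 21 = 3, so (843/21) = (3/21)
flip (3/21) -> (21/3): both odd, 3 mod 4 = 3, 21 mod 4 = 1, so the flip contributes +1; sign now +1
(21/3): 21 mod 3 = 0, so (21/3) = (0/3)
reached (0/3); gcd(a, n) > 1, so (0/3) = 0 and the symbol is 0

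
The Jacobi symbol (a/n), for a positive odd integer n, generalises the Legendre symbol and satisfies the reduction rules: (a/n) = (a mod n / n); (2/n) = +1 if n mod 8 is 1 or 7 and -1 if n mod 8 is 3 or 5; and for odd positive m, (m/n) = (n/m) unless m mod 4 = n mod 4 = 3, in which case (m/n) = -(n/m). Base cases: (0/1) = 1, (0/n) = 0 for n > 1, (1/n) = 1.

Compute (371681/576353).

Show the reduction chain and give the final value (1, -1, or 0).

1

flip (371681/576353) -> (576353/371681): both odd, 371681 mod 4 = 1, 576353 mod 4 = 1, so the flip contributes +1; sign now +1
(576353/371681): 576353 mod 371681 = 204672, so (576353/371681) = (204672/371681)
factor out 2^7: 204672 = 2^7·1599; with 371681 mod 8 = 1, (2/371681) = +1; sign now +1; continue with (1599/371681)
flip (1599/371681) -> (371681/1599): both odd, 1599 mod 4 = 3, 371681 mod 4 = 1, so the flip contributes +1; sign now +1
(371681/1599): 371681 mod 1599 = 713, so (371681/1599) = (713/1599)
flip (713/1599) -> (1599/713): both odd, 713 mod 4 = 1, 1599 mod 4 = 3, so the flip contributes +1; sign now +1
(1599/713): 1599 mod 713 = 173, so (1599/713) = (173/713)
flip (173/713) -> (713/173): both odd, 173 mod 4 = 1, 713 mod 4 = 1, so the flip contributes +1; sign now +1
(713/173): 713 mod 173 = 21, so (713/173) = (21/173)
flip (21/173) -> (173/21): both odd, 21 mod 4 = 1, 173 mod 4 = 1, so the flip contributes +1; sign now +1
(173/21): 173 mod 21 = 5, so (173/21) = (5/21)
flip (5/21) -> (21/5): both odd, 5 mod 4 = 1, 21 mod 4 = 1, so the flip contributes +1; sign now +1
(21/5): 21 mod 5 = 1, so (21/5) = (1/5)
reached (1/5) = 1, so the symbol is +1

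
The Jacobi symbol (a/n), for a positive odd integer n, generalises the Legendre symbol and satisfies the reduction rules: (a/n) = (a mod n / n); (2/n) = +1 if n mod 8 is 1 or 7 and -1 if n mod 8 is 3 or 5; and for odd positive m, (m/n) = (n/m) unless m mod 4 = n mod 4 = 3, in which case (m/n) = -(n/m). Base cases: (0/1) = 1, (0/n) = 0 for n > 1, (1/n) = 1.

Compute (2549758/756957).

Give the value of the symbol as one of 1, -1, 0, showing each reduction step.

(2549758/756957): 2549758 mod 756957 = 278887, so (2549758/756957) = (278887/756957)
flip (278887/756957) -> (756957/278887): both odd, 278887 mod 4 = 3, 756957 mod 4 = 1, so the flip contributes +1; sign now +1
(756957/278887): 756957 mod 278887 = 199183, so (756957/278887) = (199183/278887)
flip (199183/278887) -> (278887/199183): both odd, 199183 mod 4 = 3, 278887 mod 4 = 3, so the flip contributes -1; sign now -1
(278887/199183): 278887 mod 199183 = 79704, so (278887/199183) = (79704/199183)
factor out 2^3: 79704 = 2^3·9963; with 199183 mod 8 = 7, (2/199183) = +1; sign now -1; continue with (9963/199183)
flip (9963/199183) -> (199183/9963): both odd, 9963 mod 4 = 3, 199183 mod 4 = 3, so the flip contributes -1; sign now +1
(199183/9963): 199183 mod 9963 = 9886, so (199183/9963) = (9886/9963)
factor out 2^1: 9886 = 2^1·4943; with 9963 mod 8 = 3, (2/9963) = -1; sign now -1; continue with (4943/9963)
flip (4943/9963) -> (9963/4943): both odd, 4943 mod 4 = 3, 9963 mod 4 = 3, so the flip contributes -1; sign now +1
(9963/4943): 9963 mod 4943 = 77, so (9963/4943) = (77/4943)
flip (77/4943) -> (4943/77): both odd, 77 mod 4 = 1, 4943 mod 4 = 3, so the flip contributes +1; sign now +1
(4943/77): 4943 mod 77 = 15, so (4943/77) = (15/77)
flip (15/77) -> (77/15): both odd, 15 mod 4 = 3, 77 mod 4 = 1, so the flip contributes +1; sign now +1
(77/15): 77 mod 15 = 2, so (77/15) = (2/15)
factor out 2^1: 2 = 2^1·1; with 15 mod 8 = 7, (2/15) = +1; sign now +1; continue with (1/15)
reached (1/15) = 1, so the symbol is +1

1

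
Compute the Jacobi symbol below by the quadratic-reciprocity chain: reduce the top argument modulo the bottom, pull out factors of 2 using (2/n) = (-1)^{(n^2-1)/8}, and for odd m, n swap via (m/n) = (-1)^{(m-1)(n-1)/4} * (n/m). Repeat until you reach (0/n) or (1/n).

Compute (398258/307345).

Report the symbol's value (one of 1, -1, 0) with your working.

1

(398258/307345) = (90913/307345)   [reduce mod 307345]
reciprocity: (90913/307345) = +1·(307345/90913) since 90913 mod 4 = 1, 307345 mod 4 = 1; sign now +1
(307345/90913) = (34606/90913)   [reduce mod 90913]
34606 = 2^1·17303; (2/90913) = +1 since 90913 mod 8 = 1, so (34606/90913) = (+1)^1·(17303/90913); sign now +1
reciprocity: (17303/90913) = +1·(90913/17303) since 17303 mod 4 = 3, 90913 mod 4 = 1; sign now +1
(90913/17303) = (4398/17303)   [reduce mod 17303]
4398 = 2^1·2199; (2/17303) = +1 since 17303 mod 8 = 7, so (4398/17303) = (+1)^1·(2199/17303); sign now +1
reciprocity: (2199/17303) = -1·(17303/2199) since 2199 mod 4 = 3, 17303 mod 4 = 3; sign now -1
(17303/2199) = (1910/2199)   [reduce mod 2199]
1910 = 2^1·955; (2/2199) = +1 since 2199 mod 8 = 7, so (1910/2199) = (+1)^1·(955/2199); sign now -1
reciprocity: (955/2199) = -1·(2199/955) since 955 mod 4 = 3, 2199 mod 4 = 3; sign now +1
(2199/955) = (289/955)   [reduce mod 955]
reciprocity: (289/955) = +1·(955/289) since 289 mod 4 = 1, 955 mod 4 = 3; sign now +1
(955/289) = (88/289)   [reduce mod 289]
88 = 2^3·11; (2/289) = +1 since 289 mod 8 = 1, so (88/289) = (+1)^3·(11/289); sign now +1
reciprocity: (11/289) = +1·(289/11) since 11 mod 4 = 3, 289 mod 4 = 1; sign now +1
(289/11) = (3/11)   [reduce mod 11]
reciprocity: (3/11) = -1·(11/3) since 3 mod 4 = 3, 11 mod 4 = 3; sign now -1
(11/3) = (2/3)   [reduce mod 3]
2 = 2^1·1; (2/3) = -1 since 3 mod 8 = 3, so (2/3) = (-1)^1·(1/3); sign now +1
(1/3) = 1; final value = sign = +1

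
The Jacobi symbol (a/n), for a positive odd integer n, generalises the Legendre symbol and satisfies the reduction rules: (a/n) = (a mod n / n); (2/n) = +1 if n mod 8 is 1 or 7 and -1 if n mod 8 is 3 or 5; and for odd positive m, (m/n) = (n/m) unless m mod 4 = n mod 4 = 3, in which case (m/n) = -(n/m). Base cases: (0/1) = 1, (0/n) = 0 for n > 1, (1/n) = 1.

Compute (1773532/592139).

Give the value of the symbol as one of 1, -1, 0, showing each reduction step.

1

(1773532/592139): 1773532 mod 592139 = 589254, so (1773532/592139) = (589254/592139)
factor out 2^1: 589254 = 2^1·294627; with 592139 mod 8 = 3, (2/592139) = -1; sign now -1; continue with (294627/592139)
flip (294627/592139) -> (592139/294627): both odd, 294627 mod 4 = 3, 592139 mod 4 = 3, so the flip contributes -1; sign now +1
(592139/294627): 592139 mod 294627 = 2885, so (592139/294627) = (2885/294627)
flip (2885/294627) -> (294627/2885): both odd, 2885 mod 4 = 1, 294627 mod 4 = 3, so the flip contributes +1; sign now +1
(294627/2885): 294627 mod 2885 = 357, so (294627/2885) = (357/2885)
flip (357/2885) -> (2885/357): both odd, 357 mod 4 = 1, 2885 mod 4 = 1, so the flip contributes +1; sign now +1
(2885/357): 2885 mod 357 = 29, so (2885/357) = (29/357)
flip (29/357) -> (357/29): both odd, 29 mod 4 = 1, 357 mod 4 = 1, so the flip contributes +1; sign now +1
(357/29): 357 mod 29 = 9, so (357/29) = (9/29)
flip (9/29) -> (29/9): both odd, 9 mod 4 = 1, 29 mod 4 = 1, so the flip contributes +1; sign now +1
(29/9): 29 mod 9 = 2, so (29/9) = (2/9)
factor out 2^1: 2 = 2^1·1; with 9 mod 8 = 1, (2/9) = +1; sign now +1; continue with (1/9)
reached (1/9) = 1, so the symbol is +1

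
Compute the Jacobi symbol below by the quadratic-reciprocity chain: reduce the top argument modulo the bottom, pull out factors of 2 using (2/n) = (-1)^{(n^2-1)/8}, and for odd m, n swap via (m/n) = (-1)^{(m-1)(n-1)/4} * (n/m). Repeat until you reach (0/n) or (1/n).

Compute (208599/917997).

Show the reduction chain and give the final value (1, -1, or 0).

flip (208599/917997) -> (917997/208599): both odd, 208599 mod 4 = 3, 917997 mod 4 = 1, so the flip contributes +1; sign now +1
(917997/208599): 917997 mod 208599 = 83601, so (917997/208599) = (83601/208599)
flip (83601/208599) -> (208599/83601): both odd, 83601 mod 4 = 1, 208599 mod 4 = 3, so the flip contributes +1; sign now +1
(208599/83601): 208599 mod 83601 = 41397, so (208599/83601) = (41397/83601)
flip (41397/83601) -> (83601/41397): both odd, 41397 mod 4 = 1, 83601 mod 4 = 1, so the flip contributes +1; sign now +1
(83601/41397): 83601 mod 41397 = 807, so (83601/41397) = (807/41397)
flip (807/41397) -> (41397/807): both odd, 807 mod 4 = 3, 41397 mod 4 = 1, so the flip contributes +1; sign now +1
(41397/807): 41397 mod 807 = 240, so (41397/807) = (240/807)
factor out 2^4: 240 = 2^4·15; with 807 mod 8 = 7, (2/807) = +1; sign now +1; continue with (15/807)
flip (15/807) -> (807/15): both odd, 15 mod 4 = 3, 807 mod 4 = 3, so the flip contributes -1; sign now -1
(807/15): 807 mod 15 = 12, so (807/15) = (12/15)
factor out 2^2: 12 = 2^2·3; with 15 mod 8 = 7, (2/15) = +1; sign now -1; continue with (3/15)
flip (3/15) -> (15/3): both odd, 3 mod 4 = 3, 15 mod 4 = 3, so the flip contributes -1; sign now +1
(15/3): 15 mod 3 = 0, so (15/3) = (0/3)
reached (0/3); gcd(a, n) > 1, so (0/3) = 0 and the symbol is 0

0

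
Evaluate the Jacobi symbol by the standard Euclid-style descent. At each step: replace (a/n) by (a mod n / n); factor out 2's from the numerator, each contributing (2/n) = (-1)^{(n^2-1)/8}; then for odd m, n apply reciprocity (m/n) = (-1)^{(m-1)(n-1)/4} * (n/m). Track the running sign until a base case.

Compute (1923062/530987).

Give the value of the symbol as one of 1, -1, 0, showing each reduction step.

1

(1923062/530987): 1923062 mod 530987 = 330101, so (1923062/530987) = (330101/530987)
flip (330101/530987) -> (530987/330101): both odd, 330101 mod 4 = 1, 530987 mod 4 = 3, so the flip contributes +1; sign now +1
(530987/330101): 530987 mod 330101 = 200886, so (530987/330101) = (200886/330101)
factor out 2^1: 200886 = 2^1·100443; with 330101 mod 8 = 5, (2/330101) = -1; sign now -1; continue with (100443/330101)
flip (100443/330101) -> (330101/100443): both odd, 100443 mod 4 = 3, 330101 mod 4 = 1, so the flip contributes +1; sign now -1
(330101/100443): 330101 mod 100443 = 28772, so (330101/100443) = (28772/100443)
factor out 2^2: 28772 = 2^2·7193; with 100443 mod 8 = 3, (2/100443) = -1; sign now -1; continue with (7193/100443)
flip (7193/100443) -> (100443/7193): both odd, 7193 mod 4 = 1, 100443 mod 4 = 3, so the flip contributes +1; sign now -1
(100443/7193): 100443 mod 7193 = 6934, so (100443/7193) = (6934/7193)
factor out 2^1: 6934 = 2^1·3467; with 7193 mod 8 = 1, (2/7193) = +1; sign now -1; continue with (3467/7193)
flip (3467/7193) -> (7193/3467): both odd, 3467 mod 4 = 3, 7193 mod 4 = 1, so the flip contributes +1; sign now -1
(7193/3467): 7193 mod 3467 = 259, so (7193/3467) = (259/3467)
flip (259/3467) -> (3467/259): both odd, 259 mod 4 = 3, 3467 mod 4 = 3, so the flip contributes -1; sign now +1
(3467/259): 3467 mod 259 = 100, so (3467/259) = (100/259)
factor out 2^2: 100 = 2^2·25; with 259 mod 8 = 3, (2/259) = -1; sign now +1; continue with (25/259)
flip (25/259) -> (259/25): both odd, 25 mod 4 = 1, 259 mod 4 = 3, so the flip contributes +1; sign now +1
(259/25): 259 mod 25 = 9, so (259/25) = (9/25)
flip (9/25) -> (25/9): both odd, 9 mod 4 = 1, 25 mod 4 = 1, so the flip contributes +1; sign now +1
(25/9): 25 mod 9 = 7, so (25/9) = (7/9)
flip (7/9) -> (9/7): both odd, 7 mod 4 = 3, 9 mod 4 = 1, so the flip contributes +1; sign now +1
(9/7): 9 mod 7 = 2, so (9/7) = (2/7)
factor out 2^1: 2 = 2^1·1; with 7 mod 8 = 7, (2/7) = +1; sign now +1; continue with (1/7)
reached (1/7) = 1, so the symbol is +1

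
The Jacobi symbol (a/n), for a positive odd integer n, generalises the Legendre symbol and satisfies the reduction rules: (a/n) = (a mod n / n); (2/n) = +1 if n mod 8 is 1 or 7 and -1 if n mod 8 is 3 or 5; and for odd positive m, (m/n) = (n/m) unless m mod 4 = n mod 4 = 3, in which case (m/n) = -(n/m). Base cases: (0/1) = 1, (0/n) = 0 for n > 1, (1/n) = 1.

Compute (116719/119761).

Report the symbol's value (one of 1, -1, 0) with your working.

flip (116719/119761) -> (119761/116719): both odd, 116719 mod 4 = 3, 119761 mod 4 = 1, so the flip contributes +1; sign now +1
(119761/116719): 119761 mod 116719 = 3042, so (119761/116719) = (3042/116719)
factor out 2^1: 3042 = 2^1·1521; with 116719 mod 8 = 7, (2/116719) = +1; sign now +1; continue with (1521/116719)
flip (1521/116719) -> (116719/1521): both odd, 1521 mod 4 = 1, 116719 mod 4 = 3, so the flip contributes +1; sign now +1
(116719/1521): 116719 mod 1521 = 1123, so (116719/1521) = (1123/1521)
flip (1123/1521) -> (1521/1123): both odd, 1123 mod 4 = 3, 1521 mod 4 = 1, so the flip contributes +1; sign now +1
(1521/1123): 1521 mod 1123 = 398, so (1521/1123) = (398/1123)
factor out 2^1: 398 = 2^1·199; with 1123 mod 8 = 3, (2/1123) = -1; sign now -1; continue with (199/1123)
flip (199/1123) -> (1123/199): both odd, 199 mod 4 = 3, 1123 mod 4 = 3, so the flip contributes -1; sign now +1
(1123/199): 1123 mod 199 = 128, so (1123/199) = (128/199)
factor out 2^7: 128 = 2^7·1; with 199 mod 8 = 7, (2/199) = +1; sign now +1; continue with (1/199)
reached (1/199) = 1, so the symbol is +1

1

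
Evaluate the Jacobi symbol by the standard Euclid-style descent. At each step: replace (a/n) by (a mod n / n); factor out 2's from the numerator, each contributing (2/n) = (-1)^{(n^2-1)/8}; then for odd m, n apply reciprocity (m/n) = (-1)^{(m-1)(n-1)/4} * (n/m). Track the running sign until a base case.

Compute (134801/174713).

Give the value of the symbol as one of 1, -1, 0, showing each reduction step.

-1

reciprocity: (134801/174713) = +1·(174713/134801) since 134801 mod 4 = 1, 174713 mod 4 = 1; sign now +1
(174713/134801) = (39912/134801)   [reduce mod 134801]
39912 = 2^3·4989; (2/134801) = +1 since 134801 mod 8 = 1, so (39912/134801) = (+1)^3·(4989/134801); sign now +1
reciprocity: (4989/134801) = +1·(134801/4989) since 4989 mod 4 = 1, 134801 mod 4 = 1; sign now +1
(134801/4989) = (98/4989)   [reduce mod 4989]
98 = 2^1·49; (2/4989) = -1 since 4989 mod 8 = 5, so (98/4989) = (-1)^1·(49/4989); sign now -1
reciprocity: (49/4989) = +1·(4989/49) since 49 mod 4 = 1, 4989 mod 4 = 1; sign now -1
(4989/49) = (40/49)   [reduce mod 49]
40 = 2^3·5; (2/49) = +1 since 49 mod 8 = 1, so (40/49) = (+1)^3·(5/49); sign now -1
reciprocity: (5/49) = +1·(49/5) since 5 mod 4 = 1, 49 mod 4 = 1; sign now -1
(49/5) = (4/5)   [reduce mod 5]
4 = 2^2·1; (2/5) = -1 since 5 mod 8 = 5, so (4/5) = (-1)^2·(1/5); sign now -1
(1/5) = 1; final value = sign = -1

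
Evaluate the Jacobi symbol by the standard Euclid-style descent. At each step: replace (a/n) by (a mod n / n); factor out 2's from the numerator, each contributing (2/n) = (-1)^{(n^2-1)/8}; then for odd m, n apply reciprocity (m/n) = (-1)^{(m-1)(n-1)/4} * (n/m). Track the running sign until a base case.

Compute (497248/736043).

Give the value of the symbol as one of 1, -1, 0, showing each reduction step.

-1

497248 = 2^5·15539; (2/736043) = -1 since 736043 mod 8 = 3, so (497248/736043) = (-1)^5·(15539/736043); sign now -1
reciprocity: (15539/736043) = -1·(736043/15539) since 15539 mod 4 = 3, 736043 mod 4 = 3; sign now +1
(736043/15539) = (5710/15539)   [reduce mod 15539]
5710 = 2^1·2855; (2/15539) = -1 since 15539 mod 8 = 3, so (5710/15539) = (-1)^1·(2855/15539); sign now -1
reciprocity: (2855/15539) = -1·(15539/2855) since 2855 mod 4 = 3, 15539 mod 4 = 3; sign now +1
(15539/2855) = (1264/2855)   [reduce mod 2855]
1264 = 2^4·79; (2/2855) = +1 since 2855 mod 8 = 7, so (1264/2855) = (+1)^4·(79/2855); sign now +1
reciprocity: (79/2855) = -1·(2855/79) since 79 mod 4 = 3, 2855 mod 4 = 3; sign now -1
(2855/79) = (11/79)   [reduce mod 79]
reciprocity: (11/79) = -1·(79/11) since 11 mod 4 = 3, 79 mod 4 = 3; sign now +1
(79/11) = (2/11)   [reduce mod 11]
2 = 2^1·1; (2/11) = -1 since 11 mod 8 = 3, so (2/11) = (-1)^1·(1/11); sign now -1
(1/11) = 1; final value = sign = -1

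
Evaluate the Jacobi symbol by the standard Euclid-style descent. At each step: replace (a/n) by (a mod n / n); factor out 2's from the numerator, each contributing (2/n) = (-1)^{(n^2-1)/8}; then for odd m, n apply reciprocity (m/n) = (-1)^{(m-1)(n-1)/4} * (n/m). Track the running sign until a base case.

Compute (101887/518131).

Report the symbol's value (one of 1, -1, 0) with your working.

flip (101887/518131) -> (518131/101887): both odd, 101887 mod 4 = 3, 518131 mod 4 = 3, so the flip contributes -1; sign now -1
(518131/101887): 518131 mod 101887 = 8696, so (518131/101887) = (8696/101887)
factor out 2^3: 8696 = 2^3·1087; with 101887 mod 8 = 7, (2/101887) = +1; sign now -1; continue with (1087/101887)
flip (1087/101887) -> (101887/1087): both odd, 1087 mod 4 = 3, 101887 mod 4 = 3, so the flip contributes -1; sign now +1
(101887/1087): 101887 mod 1087 = 796, so (101887/1087) = (796/1087)
factor out 2^2: 796 = 2^2·199; with 1087 mod 8 = 7, (2/1087) = +1; sign now +1; continue with (199/1087)
flip (199/1087) -> (1087/199): both odd, 199 mod 4 = 3, 1087 mod 4 = 3, so the flip contributes -1; sign now -1
(1087/199): 1087 mod 199 = 92, so (1087/199) = (92/199)
factor out 2^2: 92 = 2^2·23; with 199 mod 8 = 7, (2/199) = +1; sign now -1; continue with (23/199)
flip (23/199) -> (199/23): both odd, 23 mod 4 = 3, 199 mod 4 = 3, so the flip contributes -1; sign now +1
(199/23): 199 mod 23 = 15, so (199/23) = (15/23)
flip (15/23) -> (23/15): both odd, 15 mod 4 = 3, 23 mod 4 = 3, so the flip contributes -1; sign now -1
(23/15): 23 mod 15 = 8, so (23/15) = (8/15)
factor out 2^3: 8 = 2^3·1; with 15 mod 8 = 7, (2/15) = +1; sign now -1; continue with (1/15)
reached (1/15) = 1, so the symbol is -1

-1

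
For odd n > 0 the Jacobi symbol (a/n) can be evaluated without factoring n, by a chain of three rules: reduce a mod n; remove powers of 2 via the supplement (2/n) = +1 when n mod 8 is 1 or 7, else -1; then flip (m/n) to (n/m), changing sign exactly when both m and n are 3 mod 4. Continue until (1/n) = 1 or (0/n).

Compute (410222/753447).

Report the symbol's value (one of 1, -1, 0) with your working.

410222 = 2^1·205111; (2/753447) = +1 since 753447 mod 8 = 7, so (410222/753447) = (+1)^1·(205111/753447); sign now +1
reciprocity: (205111/753447) = -1·(753447/205111) since 205111 mod 4 = 3, 753447 mod 4 = 3; sign now -1
(753447/205111) = (138114/205111)   [reduce mod 205111]
138114 = 2^1·69057; (2/205111) = +1 since 205111 mod 8 = 7, so (138114/205111) = (+1)^1·(69057/205111); sign now -1
reciprocity: (69057/205111) = +1·(205111/69057) since 69057 mod 4 = 1, 205111 mod 4 = 3; sign now -1
(205111/69057) = (66997/69057)   [reduce mod 69057]
reciprocity: (66997/69057) = +1·(69057/66997) since 66997 mod 4 = 1, 69057 mod 4 = 1; sign now -1
(69057/66997) = (2060/66997)   [reduce mod 66997]
2060 = 2^2·515; (2/66997) = -1 since 66997 mod 8 = 5, so (2060/66997) = (-1)^2·(515/66997); sign now -1
reciprocity: (515/66997) = +1·(66997/515) since 515 mod 4 = 3, 66997 mod 4 = 1; sign now -1
(66997/515) = (47/515)   [reduce mod 515]
reciprocity: (47/515) = -1·(515/47) since 47 mod 4 = 3, 515 mod 4 = 3; sign now +1
(515/47) = (45/47)   [reduce mod 47]
reciprocity: (45/47) = +1·(47/45) since 45 mod 4 = 1, 47 mod 4 = 3; sign now +1
(47/45) = (2/45)   [reduce mod 45]
2 = 2^1·1; (2/45) = -1 since 45 mod 8 = 5, so (2/45) = (-1)^1·(1/45); sign now -1
(1/45) = 1; final value = sign = -1

-1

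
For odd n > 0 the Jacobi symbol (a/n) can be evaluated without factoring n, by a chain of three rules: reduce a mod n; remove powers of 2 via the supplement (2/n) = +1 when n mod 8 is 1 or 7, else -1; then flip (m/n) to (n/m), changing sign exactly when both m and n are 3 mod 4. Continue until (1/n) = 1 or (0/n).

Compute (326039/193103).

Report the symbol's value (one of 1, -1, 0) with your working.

1

(326039/193103): 326039 mod 193103 = 132936, so (326039/193103) = (132936/193103)
factor out 2^3: 132936 = 2^3·16617; with 193103 mod 8 = 7, (2/193103) = +1; sign now +1; continue with (16617/193103)
flip (16617/193103) -> (193103/16617): both odd, 16617 mod 4 = 1, 193103 mod 4 = 3, so the flip contributes +1; sign now +1
(193103/16617): 193103 mod 16617 = 10316, so (193103/16617) = (10316/16617)
factor out 2^2: 10316 = 2^2·2579; with 16617 mod 8 = 1, (2/16617) = +1; sign now +1; continue with (2579/16617)
flip (2579/16617) -> (16617/2579): both odd, 2579 mod 4 = 3, 16617 mod 4 = 1, so the flip contributes +1; sign now +1
(16617/2579): 16617 mod 2579 = 1143, so (16617/2579) = (1143/2579)
flip (1143/2579) -> (2579/1143): both odd, 1143 mod 4 = 3, 2579 mod 4 = 3, so the flip contributes -1; sign now -1
(2579/1143): 2579 mod 1143 = 293, so (2579/1143) = (293/1143)
flip (293/1143) -> (1143/293): both odd, 293 mod 4 = 1, 1143 mod 4 = 3, so the flip contributes +1; sign now -1
(1143/293): 1143 mod 293 = 264, so (1143/293) = (264/293)
factor out 2^3: 264 = 2^3·33; with 293 mod 8 = 5, (2/293) = -1; sign now +1; continue with (33/293)
flip (33/293) -> (293/33): both odd, 33 mod 4 = 1, 293 mod 4 = 1, so the flip contributes +1; sign now +1
(293/33): 293 mod 33 = 29, so (293/33) = (29/33)
flip (29/33) -> (33/29): both odd, 29 mod 4 = 1, 33 mod 4 = 1, so the flip contributes +1; sign now +1
(33/29): 33 mod 29 = 4, so (33/29) = (4/29)
factor out 2^2: 4 = 2^2·1; with 29 mod 8 = 5, (2/29) = -1; sign now +1; continue with (1/29)
reached (1/29) = 1, so the symbol is +1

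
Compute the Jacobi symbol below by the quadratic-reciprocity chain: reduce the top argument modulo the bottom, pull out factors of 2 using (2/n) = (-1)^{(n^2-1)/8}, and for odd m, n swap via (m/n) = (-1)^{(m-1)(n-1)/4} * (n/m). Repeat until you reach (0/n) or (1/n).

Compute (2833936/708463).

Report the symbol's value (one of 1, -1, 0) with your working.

0

(2833936/708463) = (84/708463)   [reduce mod 708463]
84 = 2^2·21; (2/708463) = +1 since 708463 mod 8 = 7, so (84/708463) = (+1)^2·(21/708463); sign now +1
reciprocity: (21/708463) = +1·(708463/21) since 21 mod 4 = 1, 708463 mod 4 = 3; sign now +1
(708463/21) = (7/21)   [reduce mod 21]
reciprocity: (7/21) = +1·(21/7) since 7 mod 4 = 3, 21 mod 4 = 1; sign now +1
(21/7) = (0/7)   [reduce mod 7]
(0/7) = 0   [gcd(a, n) > 1]; final value = 0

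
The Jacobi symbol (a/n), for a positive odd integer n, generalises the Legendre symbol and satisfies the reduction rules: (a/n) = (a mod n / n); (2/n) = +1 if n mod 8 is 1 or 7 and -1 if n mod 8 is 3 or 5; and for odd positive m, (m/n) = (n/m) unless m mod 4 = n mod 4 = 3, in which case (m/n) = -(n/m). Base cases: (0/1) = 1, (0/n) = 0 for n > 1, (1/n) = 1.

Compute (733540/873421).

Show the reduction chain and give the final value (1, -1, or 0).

1

733540 = 2^2·183385; (2/873421) = -1 since 873421 mod 8 = 5, so (733540/873421) = (-1)^2·(183385/873421); sign now +1
reciprocity: (183385/873421) = +1·(873421/183385) since 183385 mod 4 = 1, 873421 mod 4 = 1; sign now +1
(873421/183385) = (139881/183385)   [reduce mod 183385]
reciprocity: (139881/183385) = +1·(183385/139881) since 139881 mod 4 = 1, 183385 mod 4 = 1; sign now +1
(183385/139881) = (43504/139881)   [reduce mod 139881]
43504 = 2^4·2719; (2/139881) = +1 since 139881 mod 8 = 1, so (43504/139881) = (+1)^4·(2719/139881); sign now +1
reciprocity: (2719/139881) = +1·(139881/2719) since 2719 mod 4 = 3, 139881 mod 4 = 1; sign now +1
(139881/2719) = (1212/2719)   [reduce mod 2719]
1212 = 2^2·303; (2/2719) = +1 since 2719 mod 8 = 7, so (1212/2719) = (+1)^2·(303/2719); sign now +1
reciprocity: (303/2719) = -1·(2719/303) since 303 mod 4 = 3, 2719 mod 4 = 3; sign now -1
(2719/303) = (295/303)   [reduce mod 303]
reciprocity: (295/303) = -1·(303/295) since 295 mod 4 = 3, 303 mod 4 = 3; sign now +1
(303/295) = (8/295)   [reduce mod 295]
8 = 2^3·1; (2/295) = +1 since 295 mod 8 = 7, so (8/295) = (+1)^3·(1/295); sign now +1
(1/295) = 1; final value = sign = +1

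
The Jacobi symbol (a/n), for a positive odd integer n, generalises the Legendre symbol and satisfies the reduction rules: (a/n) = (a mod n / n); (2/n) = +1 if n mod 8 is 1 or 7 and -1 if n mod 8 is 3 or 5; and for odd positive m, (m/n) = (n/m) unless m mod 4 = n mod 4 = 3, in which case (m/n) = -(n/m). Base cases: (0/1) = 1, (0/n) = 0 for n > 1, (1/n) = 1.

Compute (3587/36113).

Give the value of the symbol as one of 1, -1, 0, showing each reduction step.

1

reciprocity: (3587/36113) = +1·(36113/3587) since 3587 mod 4 = 3, 36113 mod 4 = 1; sign now +1
(36113/3587) = (243/3587)   [reduce mod 3587]
reciprocity: (243/3587) = -1·(3587/243) since 243 mod 4 = 3, 3587 mod 4 = 3; sign now -1
(3587/243) = (185/243)   [reduce mod 243]
reciprocity: (185/243) = +1·(243/185) since 185 mod 4 = 1, 243 mod 4 = 3; sign now -1
(243/185) = (58/185)   [reduce mod 185]
58 = 2^1·29; (2/185) = +1 since 185 mod 8 = 1, so (58/185) = (+1)^1·(29/185); sign now -1
reciprocity: (29/185) = +1·(185/29) since 29 mod 4 = 1, 185 mod 4 = 1; sign now -1
(185/29) = (11/29)   [reduce mod 29]
reciprocity: (11/29) = +1·(29/11) since 11 mod 4 = 3, 29 mod 4 = 1; sign now -1
(29/11) = (7/11)   [reduce mod 11]
reciprocity: (7/11) = -1·(11/7) since 7 mod 4 = 3, 11 mod 4 = 3; sign now +1
(11/7) = (4/7)   [reduce mod 7]
4 = 2^2·1; (2/7) = +1 since 7 mod 8 = 7, so (4/7) = (+1)^2·(1/7); sign now +1
(1/7) = 1; final value = sign = +1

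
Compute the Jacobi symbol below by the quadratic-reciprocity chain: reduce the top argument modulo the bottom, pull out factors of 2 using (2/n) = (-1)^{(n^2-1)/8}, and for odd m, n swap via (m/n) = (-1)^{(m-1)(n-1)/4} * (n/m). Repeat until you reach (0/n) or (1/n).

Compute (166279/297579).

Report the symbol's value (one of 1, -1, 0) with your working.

-1

reciprocity: (166279/297579) = -1·(297579/166279) since 166279 mod 4 = 3, 297579 mod 4 = 3; sign now -1
(297579/166279) = (131300/166279)   [reduce mod 166279]
131300 = 2^2·32825; (2/166279) = +1 since 166279 mod 8 = 7, so (131300/166279) = (+1)^2·(32825/166279); sign now -1
reciprocity: (32825/166279) = +1·(166279/32825) since 32825 mod 4 = 1, 166279 mod 4 = 3; sign now -1
(166279/32825) = (2154/32825)   [reduce mod 32825]
2154 = 2^1·1077; (2/32825) = +1 since 32825 mod 8 = 1, so (2154/32825) = (+1)^1·(1077/32825); sign now -1
reciprocity: (1077/32825) = +1·(32825/1077) since 1077 mod 4 = 1, 32825 mod 4 = 1; sign now -1
(32825/1077) = (515/1077)   [reduce mod 1077]
reciprocity: (515/1077) = +1·(1077/515) since 515 mod 4 = 3, 1077 mod 4 = 1; sign now -1
(1077/515) = (47/515)   [reduce mod 515]
reciprocity: (47/515) = -1·(515/47) since 47 mod 4 = 3, 515 mod 4 = 3; sign now +1
(515/47) = (45/47)   [reduce mod 47]
reciprocity: (45/47) = +1·(47/45) since 45 mod 4 = 1, 47 mod 4 = 3; sign now +1
(47/45) = (2/45)   [reduce mod 45]
2 = 2^1·1; (2/45) = -1 since 45 mod 8 = 5, so (2/45) = (-1)^1·(1/45); sign now -1
(1/45) = 1; final value = sign = -1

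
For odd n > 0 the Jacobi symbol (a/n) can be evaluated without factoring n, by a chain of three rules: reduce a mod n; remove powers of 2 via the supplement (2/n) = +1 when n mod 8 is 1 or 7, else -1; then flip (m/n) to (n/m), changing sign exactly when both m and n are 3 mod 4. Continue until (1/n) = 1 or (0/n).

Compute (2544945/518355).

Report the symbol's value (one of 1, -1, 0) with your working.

(2544945/518355): 2544945 mod 518355 = 471525, so (2544945/518355) = (471525/518355)
flip (471525/518355) -> (518355/471525): both odd, 471525 mod 4 = 1, 518355 mod 4 = 3, so the flip contributes +1; sign now +1
(518355/471525): 518355 mod 471525 = 46830, so (518355/471525) = (46830/471525)
factor out 2^1: 46830 = 2^1·23415; with 471525 mod 8 = 5, (2/471525) = -1; sign now -1; continue with (23415/471525)
flip (23415/471525) -> (471525/23415): both odd, 23415 mod 4 = 3, 471525 mod 4 = 1, so the flip contributes +1; sign now -1
(471525/23415): 471525 mod 23415 = 3225, so (471525/23415) = (3225/23415)
flip (3225/23415) -> (23415/3225): both odd, 3225 mod 4 = 1, 23415 mod 4 = 3, so the flip contributes +1; sign now -1
(23415/3225): 23415 mod 3225 = 840, so (23415/3225) = (840/3225)
factor out 2^3: 840 = 2^3·105; with 3225 mod 8 = 1, (2/3225) = +1; sign now -1; continue with (105/3225)
flip (105/3225) -> (3225/105): both odd, 105 mod 4 = 1, 3225 mod 4 = 1, so the flip contributes +1; sign now -1
(3225/105): 3225 mod 105 = 75, so (3225/105) = (75/105)
flip (75/105) -> (105/75): both odd, 75 mod 4 = 3, 105 mod 4 = 1, so the flip contributes +1; sign now -1
(105/75): 105 mod 75 = 30, so (105/75) = (30/75)
factor out 2^1: 30 = 2^1·15; with 75 mod 8 = 3, (2/75) = -1; sign now +1; continue with (15/75)
flip (15/75) -> (75/15): both odd, 15 mod 4 = 3, 75 mod 4 = 3, so the flip contributes -1; sign now -1
(75/15): 75 mod 15 = 0, so (75/15) = (0/15)
reached (0/15); gcd(a, n) > 1, so (0/15) = 0 and the symbol is 0

0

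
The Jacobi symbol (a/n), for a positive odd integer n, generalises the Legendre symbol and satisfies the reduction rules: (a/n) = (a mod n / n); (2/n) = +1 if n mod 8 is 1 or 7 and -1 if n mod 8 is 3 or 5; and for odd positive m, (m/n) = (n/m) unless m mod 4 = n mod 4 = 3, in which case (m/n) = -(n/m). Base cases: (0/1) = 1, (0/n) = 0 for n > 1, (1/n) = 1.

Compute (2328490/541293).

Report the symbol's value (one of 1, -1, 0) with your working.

1

(2328490/541293) = (163318/541293)   [reduce mod 541293]
163318 = 2^1·81659; (2/541293) = -1 since 541293 mod 8 = 5, so (163318/541293) = (-1)^1·(81659/541293); sign now -1
reciprocity: (81659/541293) = +1·(541293/81659) since 81659 mod 4 = 3, 541293 mod 4 = 1; sign now -1
(541293/81659) = (51339/81659)   [reduce mod 81659]
reciprocity: (51339/81659) = -1·(81659/51339) since 51339 mod 4 = 3, 81659 mod 4 = 3; sign now +1
(81659/51339) = (30320/51339)   [reduce mod 51339]
30320 = 2^4·1895; (2/51339) = -1 since 51339 mod 8 = 3, so (30320/51339) = (-1)^4·(1895/51339); sign now +1
reciprocity: (1895/51339) = -1·(51339/1895) since 1895 mod 4 = 3, 51339 mod 4 = 3; sign now -1
(51339/1895) = (174/1895)   [reduce mod 1895]
174 = 2^1·87; (2/1895) = +1 since 1895 mod 8 = 7, so (174/1895) = (+1)^1·(87/1895); sign now -1
reciprocity: (87/1895) = -1·(1895/87) since 87 mod 4 = 3, 1895 mod 4 = 3; sign now +1
(1895/87) = (68/87)   [reduce mod 87]
68 = 2^2·17; (2/87) = +1 since 87 mod 8 = 7, so (68/87) = (+1)^2·(17/87); sign now +1
reciprocity: (17/87) = +1·(87/17) since 17 mod 4 = 1, 87 mod 4 = 3; sign now +1
(87/17) = (2/17)   [reduce mod 17]
2 = 2^1·1; (2/17) = +1 since 17 mod 8 = 1, so (2/17) = (+1)^1·(1/17); sign now +1
(1/17) = 1; final value = sign = +1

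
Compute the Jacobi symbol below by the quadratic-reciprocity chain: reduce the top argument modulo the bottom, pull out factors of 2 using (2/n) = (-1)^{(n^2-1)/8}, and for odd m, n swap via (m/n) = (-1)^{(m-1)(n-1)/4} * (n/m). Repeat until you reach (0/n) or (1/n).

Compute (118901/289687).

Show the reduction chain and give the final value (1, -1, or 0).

-1

flip (118901/289687) -> (289687/118901): both odd, 118901 mod 4 = 1, 289687 mod 4 = 3, so the flip contributes +1; sign now +1
(289687/118901): 289687 mod 118901 = 51885, so (289687/118901) = (51885/118901)
flip (51885/118901) -> (118901/51885): both odd, 51885 mod 4 = 1, 118901 mod 4 = 1, so the flip contributes +1; sign now +1
(118901/51885): 118901 mod 51885 = 15131, so (118901/51885) = (15131/51885)
flip (15131/51885) -> (51885/15131): both odd, 15131 mod 4 = 3, 51885 mod 4 = 1, so the flip contributes +1; sign now +1
(51885/15131): 51885 mod 15131 = 6492, so (51885/15131) = (6492/15131)
factor out 2^2: 6492 = 2^2·1623; with 15131 mod 8 = 3, (2/15131) = -1; sign now +1; continue with (1623/15131)
flip (1623/15131) -> (15131/1623): both odd, 1623 mod 4 = 3, 15131 mod 4 = 3, so the flip contributes -1; sign now -1
(15131/1623): 15131 mod 1623 = 524, so (15131/1623) = (524/1623)
factor out 2^2: 524 = 2^2·131; with 1623 mod 8 = 7, (2/1623) = +1; sign now -1; continue with (131/1623)
flip (131/1623) -> (1623/131): both odd, 131 mod 4 = 3, 1623 mod 4 = 3, so the flip contributes -1; sign now +1
(1623/131): 1623 mod 131 = 51, so (1623/131) = (51/131)
flip (51/131) -> (131/51): both odd, 51 mod 4 = 3, 131 mod 4 = 3, so the flip contributes -1; sign now -1
(131/51): 131 mod 51 = 29, so (131/51) = (29/51)
flip (29/51) -> (51/29): both odd, 29 mod 4 = 1, 51 mod 4 = 3, so the flip contributes +1; sign now -1
(51/29): 51 mod 29 = 22, so (51/29) = (22/29)
factor out 2^1: 22 = 2^1·11; with 29 mod 8 = 5, (2/29) = -1; sign now +1; continue with (11/29)
flip (11/29) -> (29/11): both odd, 11 mod 4 = 3, 29 mod 4 = 1, so the flip contributes +1; sign now +1
(29/11): 29 mod 11 = 7, so (29/11) = (7/11)
flip (7/11) -> (11/7): both odd, 7 mod 4 = 3, 11 mod 4 = 3, so the flip contributes -1; sign now -1
(11/7): 11 mod 7 = 4, so (11/7) = (4/7)
factor out 2^2: 4 = 2^2·1; with 7 mod 8 = 7, (2/7) = +1; sign now -1; continue with (1/7)
reached (1/7) = 1, so the symbol is -1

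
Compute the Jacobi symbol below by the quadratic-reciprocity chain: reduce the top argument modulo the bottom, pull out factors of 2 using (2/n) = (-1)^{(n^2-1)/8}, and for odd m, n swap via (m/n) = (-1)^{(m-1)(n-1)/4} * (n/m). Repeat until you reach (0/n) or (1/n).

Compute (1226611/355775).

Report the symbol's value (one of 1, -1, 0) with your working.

(1226611/355775) = (159286/355775)   [reduce mod 355775]
159286 = 2^1·79643; (2/355775) = +1 since 355775 mod 8 = 7, so (159286/355775) = (+1)^1·(79643/355775); sign now +1
reciprocity: (79643/355775) = -1·(355775/79643) since 79643 mod 4 = 3, 355775 mod 4 = 3; sign now -1
(355775/79643) = (37203/79643)   [reduce mod 79643]
reciprocity: (37203/79643) = -1·(79643/37203) since 37203 mod 4 = 3, 79643 mod 4 = 3; sign now +1
(79643/37203) = (5237/37203)   [reduce mod 37203]
reciprocity: (5237/37203) = +1·(37203/5237) since 5237 mod 4 = 1, 37203 mod 4 = 3; sign now +1
(37203/5237) = (544/5237)   [reduce mod 5237]
544 = 2^5·17; (2/5237) = -1 since 5237 mod 8 = 5, so (544/5237) = (-1)^5·(17/5237); sign now -1
reciprocity: (17/5237) = +1·(5237/17) since 17 mod 4 = 1, 5237 mod 4 = 1; sign now -1
(5237/17) = (1/17)   [reduce mod 17]
(1/17) = 1; final value = sign = -1

-1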